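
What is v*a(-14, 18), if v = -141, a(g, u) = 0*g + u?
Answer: -2538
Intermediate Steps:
a(g, u) = u (a(g, u) = 0 + u = u)
v*a(-14, 18) = -141*18 = -2538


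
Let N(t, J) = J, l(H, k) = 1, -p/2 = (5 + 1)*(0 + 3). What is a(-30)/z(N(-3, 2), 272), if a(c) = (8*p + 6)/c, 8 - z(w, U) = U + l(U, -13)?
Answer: -47/1325 ≈ -0.035472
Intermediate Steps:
p = -36 (p = -2*(5 + 1)*(0 + 3) = -12*3 = -2*18 = -36)
z(w, U) = 7 - U (z(w, U) = 8 - (U + 1) = 8 - (1 + U) = 8 + (-1 - U) = 7 - U)
a(c) = -282/c (a(c) = (8*(-36) + 6)/c = (-288 + 6)/c = -282/c)
a(-30)/z(N(-3, 2), 272) = (-282/(-30))/(7 - 1*272) = (-282*(-1/30))/(7 - 272) = (47/5)/(-265) = (47/5)*(-1/265) = -47/1325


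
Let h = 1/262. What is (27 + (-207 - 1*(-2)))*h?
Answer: -89/131 ≈ -0.67939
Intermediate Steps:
h = 1/262 ≈ 0.0038168
(27 + (-207 - 1*(-2)))*h = (27 + (-207 - 1*(-2)))*(1/262) = (27 + (-207 + 2))*(1/262) = (27 - 205)*(1/262) = -178*1/262 = -89/131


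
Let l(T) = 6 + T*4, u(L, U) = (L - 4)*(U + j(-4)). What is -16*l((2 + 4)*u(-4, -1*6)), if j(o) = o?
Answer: -30816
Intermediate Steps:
u(L, U) = (-4 + L)*(-4 + U) (u(L, U) = (L - 4)*(U - 4) = (-4 + L)*(-4 + U))
l(T) = 6 + 4*T
-16*l((2 + 4)*u(-4, -1*6)) = -16*(6 + 4*((2 + 4)*(16 - 4*(-4) - (-4)*6 - (-4)*6))) = -16*(6 + 4*(6*(16 + 16 - 4*(-6) - 4*(-6)))) = -16*(6 + 4*(6*(16 + 16 + 24 + 24))) = -16*(6 + 4*(6*80)) = -16*(6 + 4*480) = -16*(6 + 1920) = -16*1926 = -30816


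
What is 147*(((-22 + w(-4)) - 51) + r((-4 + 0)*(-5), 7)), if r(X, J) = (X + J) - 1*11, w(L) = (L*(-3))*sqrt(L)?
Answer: -8379 + 3528*I ≈ -8379.0 + 3528.0*I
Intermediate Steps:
w(L) = -3*L**(3/2) (w(L) = (-3*L)*sqrt(L) = -3*L**(3/2))
r(X, J) = -11 + J + X (r(X, J) = (J + X) - 11 = -11 + J + X)
147*(((-22 + w(-4)) - 51) + r((-4 + 0)*(-5), 7)) = 147*(((-22 - (-24)*I) - 51) + (-11 + 7 + (-4 + 0)*(-5))) = 147*(((-22 - (-24)*I) - 51) + (-11 + 7 - 4*(-5))) = 147*(((-22 + 24*I) - 51) + (-11 + 7 + 20)) = 147*((-73 + 24*I) + 16) = 147*(-57 + 24*I) = -8379 + 3528*I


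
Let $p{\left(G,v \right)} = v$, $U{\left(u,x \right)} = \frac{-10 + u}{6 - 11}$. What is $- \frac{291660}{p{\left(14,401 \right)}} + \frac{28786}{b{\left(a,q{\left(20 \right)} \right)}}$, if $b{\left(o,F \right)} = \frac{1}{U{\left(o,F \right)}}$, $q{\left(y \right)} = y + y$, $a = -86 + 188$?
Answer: $- \frac{1063431412}{2005} \approx -5.3039 \cdot 10^{5}$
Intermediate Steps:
$a = 102$
$U{\left(u,x \right)} = 2 - \frac{u}{5}$ ($U{\left(u,x \right)} = \frac{-10 + u}{-5} = \left(-10 + u\right) \left(- \frac{1}{5}\right) = 2 - \frac{u}{5}$)
$q{\left(y \right)} = 2 y$
$b{\left(o,F \right)} = \frac{1}{2 - \frac{o}{5}}$
$- \frac{291660}{p{\left(14,401 \right)}} + \frac{28786}{b{\left(a,q{\left(20 \right)} \right)}} = - \frac{291660}{401} + \frac{28786}{\left(-5\right) \frac{1}{-10 + 102}} = \left(-291660\right) \frac{1}{401} + \frac{28786}{\left(-5\right) \frac{1}{92}} = - \frac{291660}{401} + \frac{28786}{\left(-5\right) \frac{1}{92}} = - \frac{291660}{401} + \frac{28786}{- \frac{5}{92}} = - \frac{291660}{401} + 28786 \left(- \frac{92}{5}\right) = - \frac{291660}{401} - \frac{2648312}{5} = - \frac{1063431412}{2005}$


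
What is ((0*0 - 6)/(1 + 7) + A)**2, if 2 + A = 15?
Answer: 2401/16 ≈ 150.06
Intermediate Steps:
A = 13 (A = -2 + 15 = 13)
((0*0 - 6)/(1 + 7) + A)**2 = ((0*0 - 6)/(1 + 7) + 13)**2 = ((0 - 6)/8 + 13)**2 = (-6*1/8 + 13)**2 = (-3/4 + 13)**2 = (49/4)**2 = 2401/16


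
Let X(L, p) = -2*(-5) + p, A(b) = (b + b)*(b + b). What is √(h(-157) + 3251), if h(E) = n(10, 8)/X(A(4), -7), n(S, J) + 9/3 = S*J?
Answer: √29490/3 ≈ 57.242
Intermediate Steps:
A(b) = 4*b² (A(b) = (2*b)*(2*b) = 4*b²)
X(L, p) = 10 + p
n(S, J) = -3 + J*S (n(S, J) = -3 + S*J = -3 + J*S)
h(E) = 77/3 (h(E) = (-3 + 8*10)/(10 - 7) = (-3 + 80)/3 = 77*(⅓) = 77/3)
√(h(-157) + 3251) = √(77/3 + 3251) = √(9830/3) = √29490/3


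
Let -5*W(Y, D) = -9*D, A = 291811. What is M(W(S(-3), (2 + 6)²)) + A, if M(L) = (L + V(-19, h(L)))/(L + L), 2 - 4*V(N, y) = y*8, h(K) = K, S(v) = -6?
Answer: 672331397/2304 ≈ 2.9181e+5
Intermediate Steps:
V(N, y) = ½ - 2*y (V(N, y) = ½ - y*8/4 = ½ - 2*y)
W(Y, D) = 9*D/5 (W(Y, D) = -(-9)*D/5 = 9*D/5)
M(L) = (½ - L)/(2*L) (M(L) = (L + (½ - 2*L))/(L + L) = (½ - L)/((2*L)) = (½ - L)*(1/(2*L)) = (½ - L)/(2*L))
M(W(S(-3), (2 + 6)²)) + A = (1 - 18*(2 + 6)²/5)/(4*((9*(2 + 6)²/5))) + 291811 = (1 - 18*8²/5)/(4*(((9/5)*8²))) + 291811 = (1 - 18*64/5)/(4*(((9/5)*64))) + 291811 = (1 - 2*576/5)/(4*(576/5)) + 291811 = (¼)*(5/576)*(1 - 1152/5) + 291811 = (¼)*(5/576)*(-1147/5) + 291811 = -1147/2304 + 291811 = 672331397/2304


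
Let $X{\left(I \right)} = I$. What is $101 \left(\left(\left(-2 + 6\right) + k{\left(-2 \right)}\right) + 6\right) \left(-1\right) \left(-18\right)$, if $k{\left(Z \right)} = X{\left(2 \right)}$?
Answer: $21816$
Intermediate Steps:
$k{\left(Z \right)} = 2$
$101 \left(\left(\left(-2 + 6\right) + k{\left(-2 \right)}\right) + 6\right) \left(-1\right) \left(-18\right) = 101 \left(\left(\left(-2 + 6\right) + 2\right) + 6\right) \left(-1\right) \left(-18\right) = 101 \left(\left(4 + 2\right) + 6\right) \left(-1\right) \left(-18\right) = 101 \left(6 + 6\right) \left(-1\right) \left(-18\right) = 101 \cdot 12 \left(-1\right) \left(-18\right) = 101 \left(-12\right) \left(-18\right) = \left(-1212\right) \left(-18\right) = 21816$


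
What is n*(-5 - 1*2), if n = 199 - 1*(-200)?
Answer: -2793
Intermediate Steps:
n = 399 (n = 199 + 200 = 399)
n*(-5 - 1*2) = 399*(-5 - 1*2) = 399*(-5 - 2) = 399*(-7) = -2793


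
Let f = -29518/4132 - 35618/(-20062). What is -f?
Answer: 111254135/20724046 ≈ 5.3684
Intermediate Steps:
f = -111254135/20724046 (f = -29518*1/4132 - 35618*(-1/20062) = -14759/2066 + 17809/10031 = -111254135/20724046 ≈ -5.3684)
-f = -1*(-111254135/20724046) = 111254135/20724046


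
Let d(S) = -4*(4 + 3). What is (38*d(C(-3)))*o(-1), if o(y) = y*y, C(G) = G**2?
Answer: -1064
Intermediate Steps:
d(S) = -28 (d(S) = -4*7 = -28)
o(y) = y**2
(38*d(C(-3)))*o(-1) = (38*(-28))*(-1)**2 = -1064*1 = -1064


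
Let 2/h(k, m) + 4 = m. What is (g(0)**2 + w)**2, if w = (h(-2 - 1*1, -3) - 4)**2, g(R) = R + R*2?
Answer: 810000/2401 ≈ 337.36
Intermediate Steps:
h(k, m) = 2/(-4 + m)
g(R) = 3*R (g(R) = R + 2*R = 3*R)
w = 900/49 (w = (2/(-4 - 3) - 4)**2 = (2/(-7) - 4)**2 = (2*(-1/7) - 4)**2 = (-2/7 - 4)**2 = (-30/7)**2 = 900/49 ≈ 18.367)
(g(0)**2 + w)**2 = ((3*0)**2 + 900/49)**2 = (0**2 + 900/49)**2 = (0 + 900/49)**2 = (900/49)**2 = 810000/2401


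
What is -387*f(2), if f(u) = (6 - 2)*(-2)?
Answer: 3096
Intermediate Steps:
f(u) = -8 (f(u) = 4*(-2) = -8)
-387*f(2) = -387*(-8) = 3096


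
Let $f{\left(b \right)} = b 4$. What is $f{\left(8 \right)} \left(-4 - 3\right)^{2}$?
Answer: $1568$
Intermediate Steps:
$f{\left(b \right)} = 4 b$
$f{\left(8 \right)} \left(-4 - 3\right)^{2} = 4 \cdot 8 \left(-4 - 3\right)^{2} = 32 \left(-7\right)^{2} = 32 \cdot 49 = 1568$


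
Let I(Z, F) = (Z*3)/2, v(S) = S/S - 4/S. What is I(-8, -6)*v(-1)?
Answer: -60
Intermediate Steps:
v(S) = 1 - 4/S
I(Z, F) = 3*Z/2 (I(Z, F) = (3*Z)*(1/2) = 3*Z/2)
I(-8, -6)*v(-1) = ((3/2)*(-8))*((-4 - 1)/(-1)) = -(-12)*(-5) = -12*5 = -60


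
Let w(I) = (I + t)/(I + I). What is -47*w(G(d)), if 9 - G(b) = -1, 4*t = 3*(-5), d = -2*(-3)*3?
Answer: -235/16 ≈ -14.688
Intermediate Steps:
d = 18 (d = 6*3 = 18)
t = -15/4 (t = (3*(-5))/4 = (1/4)*(-15) = -15/4 ≈ -3.7500)
G(b) = 10 (G(b) = 9 - 1*(-1) = 9 + 1 = 10)
w(I) = (-15/4 + I)/(2*I) (w(I) = (I - 15/4)/(I + I) = (-15/4 + I)/((2*I)) = (-15/4 + I)*(1/(2*I)) = (-15/4 + I)/(2*I))
-47*w(G(d)) = -47*(-15 + 4*10)/(8*10) = -47*(-15 + 40)/(8*10) = -47*25/(8*10) = -47*5/16 = -235/16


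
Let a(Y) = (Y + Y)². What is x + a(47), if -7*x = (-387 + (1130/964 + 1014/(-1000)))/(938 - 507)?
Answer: 3212361160437/363548500 ≈ 8836.1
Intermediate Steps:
a(Y) = 4*Y² (a(Y) = (2*Y)² = 4*Y²)
x = 46614437/363548500 (x = -(-387 + (1130/964 + 1014/(-1000)))/(7*(938 - 507)) = -(-387 + (1130*(1/964) + 1014*(-1/1000)))/(7*431) = -(-387 + (565/482 - 507/500))/(7*431) = -(-387 + 19063/120500)/(7*431) = -(-46614437)/(843500*431) = -⅐*(-46614437/51935500) = 46614437/363548500 ≈ 0.12822)
x + a(47) = 46614437/363548500 + 4*47² = 46614437/363548500 + 4*2209 = 46614437/363548500 + 8836 = 3212361160437/363548500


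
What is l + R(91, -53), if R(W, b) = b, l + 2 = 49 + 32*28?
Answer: 890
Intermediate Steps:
l = 943 (l = -2 + (49 + 32*28) = -2 + (49 + 896) = -2 + 945 = 943)
l + R(91, -53) = 943 - 53 = 890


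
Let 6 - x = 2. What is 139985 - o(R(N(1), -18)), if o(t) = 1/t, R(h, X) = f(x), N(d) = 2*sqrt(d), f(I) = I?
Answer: 559939/4 ≈ 1.3998e+5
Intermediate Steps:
x = 4 (x = 6 - 1*2 = 6 - 2 = 4)
R(h, X) = 4
139985 - o(R(N(1), -18)) = 139985 - 1/4 = 559939/4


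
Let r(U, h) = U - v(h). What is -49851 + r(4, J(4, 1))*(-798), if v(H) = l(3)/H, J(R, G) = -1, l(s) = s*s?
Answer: -60225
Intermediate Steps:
l(s) = s**2
v(H) = 9/H (v(H) = 3**2/H = 9/H)
r(U, h) = U - 9/h
-49851 + r(4, J(4, 1))*(-798) = -49851 + (4 - 9/(-1))*(-798) = -49851 + (4 - 9*(-1))*(-798) = -49851 + (4 + 9)*(-798) = -49851 + 13*(-798) = -49851 - 10374 = -60225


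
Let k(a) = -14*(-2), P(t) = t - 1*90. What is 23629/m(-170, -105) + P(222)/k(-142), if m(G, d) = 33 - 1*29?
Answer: 165535/28 ≈ 5912.0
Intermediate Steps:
P(t) = -90 + t (P(t) = t - 90 = -90 + t)
m(G, d) = 4 (m(G, d) = 33 - 29 = 4)
k(a) = 28
23629/m(-170, -105) + P(222)/k(-142) = 23629/4 + (-90 + 222)/28 = 23629*(¼) + 132*(1/28) = 23629/4 + 33/7 = 165535/28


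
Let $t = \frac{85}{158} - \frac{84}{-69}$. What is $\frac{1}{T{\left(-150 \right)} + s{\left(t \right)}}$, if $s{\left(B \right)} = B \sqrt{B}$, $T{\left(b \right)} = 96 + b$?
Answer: $- \frac{2591483981616}{139680563029325} - \frac{23181286 \sqrt{23181286}}{139680563029325} \approx -0.019352$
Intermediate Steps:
$t = \frac{6379}{3634}$ ($t = 85 \cdot \frac{1}{158} - - \frac{28}{23} = \frac{85}{158} + \frac{28}{23} = \frac{6379}{3634} \approx 1.7554$)
$s{\left(B \right)} = B^{\frac{3}{2}}$
$\frac{1}{T{\left(-150 \right)} + s{\left(t \right)}} = \frac{1}{\left(96 - 150\right) + \left(\frac{6379}{3634}\right)^{\frac{3}{2}}} = \frac{1}{-54 + \frac{6379 \sqrt{23181286}}{13205956}}$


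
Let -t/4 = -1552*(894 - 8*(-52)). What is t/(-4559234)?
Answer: -4066240/2279617 ≈ -1.7837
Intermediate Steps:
t = 8132480 (t = -(-6208)*(894 - 8*(-52)) = -(-6208)*(894 + 416) = -(-6208)*1310 = -4*(-2033120) = 8132480)
t/(-4559234) = 8132480/(-4559234) = 8132480*(-1/4559234) = -4066240/2279617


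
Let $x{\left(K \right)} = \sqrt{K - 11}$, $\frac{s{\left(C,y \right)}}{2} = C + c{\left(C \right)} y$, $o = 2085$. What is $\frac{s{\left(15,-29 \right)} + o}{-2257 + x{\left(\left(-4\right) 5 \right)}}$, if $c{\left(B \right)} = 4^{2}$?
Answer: $- \frac{2679059}{5094080} - \frac{1187 i \sqrt{31}}{5094080} \approx -0.52592 - 0.0012974 i$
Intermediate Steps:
$c{\left(B \right)} = 16$
$s{\left(C,y \right)} = 2 C + 32 y$ ($s{\left(C,y \right)} = 2 \left(C + 16 y\right) = 2 C + 32 y$)
$x{\left(K \right)} = \sqrt{-11 + K}$
$\frac{s{\left(15,-29 \right)} + o}{-2257 + x{\left(\left(-4\right) 5 \right)}} = \frac{\left(2 \cdot 15 + 32 \left(-29\right)\right) + 2085}{-2257 + \sqrt{-11 - 20}} = \frac{\left(30 - 928\right) + 2085}{-2257 + \sqrt{-11 - 20}} = \frac{-898 + 2085}{-2257 + \sqrt{-31}} = \frac{1187}{-2257 + i \sqrt{31}}$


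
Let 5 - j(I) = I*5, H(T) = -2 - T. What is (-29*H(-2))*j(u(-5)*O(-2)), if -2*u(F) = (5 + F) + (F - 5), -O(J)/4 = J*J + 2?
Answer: 0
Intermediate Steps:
O(J) = -8 - 4*J² (O(J) = -4*(J*J + 2) = -4*(J² + 2) = -4*(2 + J²) = -8 - 4*J²)
u(F) = -F (u(F) = -((5 + F) + (F - 5))/2 = -((5 + F) + (-5 + F))/2 = -F)
j(I) = 5 - 5*I (j(I) = 5 - I*5 = 5 - 5*I)
(-29*H(-2))*j(u(-5)*O(-2)) = (-29*(-2 - 1*(-2)))*(5 - 5*(-1*(-5))*(-8 - 4*(-2)²)) = (-29*(-2 + 2))*(5 - 25*(-8 - 4*4)) = (-29*0)*(5 - 25*(-8 - 16)) = 0*(5 - 25*(-24)) = 0*(5 - 5*(-120)) = 0*(5 + 600) = 0*605 = 0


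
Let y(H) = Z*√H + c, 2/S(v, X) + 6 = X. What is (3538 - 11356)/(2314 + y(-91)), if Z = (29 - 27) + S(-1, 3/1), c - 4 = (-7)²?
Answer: -166546854/50425657 + 93816*I*√91/50425657 ≈ -3.3028 + 0.017748*I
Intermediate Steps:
S(v, X) = 2/(-6 + X)
c = 53 (c = 4 + (-7)² = 4 + 49 = 53)
Z = 4/3 (Z = (29 - 27) + 2/(-6 + 3/1) = 2 + 2/(-6 + 3*1) = 2 + 2/(-6 + 3) = 2 + 2/(-3) = 2 + 2*(-⅓) = 2 - ⅔ = 4/3 ≈ 1.3333)
y(H) = 53 + 4*√H/3 (y(H) = 4*√H/3 + 53 = 53 + 4*√H/3)
(3538 - 11356)/(2314 + y(-91)) = (3538 - 11356)/(2314 + (53 + 4*√(-91)/3)) = -7818/(2314 + (53 + 4*(I*√91)/3)) = -7818/(2314 + (53 + 4*I*√91/3)) = -7818/(2367 + 4*I*√91/3)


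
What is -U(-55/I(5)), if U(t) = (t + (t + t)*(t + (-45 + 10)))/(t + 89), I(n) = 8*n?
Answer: -3157/2804 ≈ -1.1259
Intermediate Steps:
U(t) = (t + 2*t*(-35 + t))/(89 + t) (U(t) = (t + (2*t)*(t - 35))/(89 + t) = (t + (2*t)*(-35 + t))/(89 + t) = (t + 2*t*(-35 + t))/(89 + t))
-U(-55/I(5)) = -(-55/(8*5))*(-69 + 2*(-55/(8*5)))/(89 - 55/(8*5)) = -(-55/40)*(-69 + 2*(-55/40))/(89 - 55/40) = -(-55*1/40)*(-69 + 2*(-55*1/40))/(89 - 55*1/40) = -(-11)*(-69 + 2*(-11/8))/(8*(89 - 11/8)) = -(-11)*(-69 - 11/4)/(8*701/8) = -(-11)*8*(-287)/(8*701*4) = -1*3157/2804 = -3157/2804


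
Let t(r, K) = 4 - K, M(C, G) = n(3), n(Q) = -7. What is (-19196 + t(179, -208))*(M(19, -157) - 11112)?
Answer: 211083096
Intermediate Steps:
M(C, G) = -7
(-19196 + t(179, -208))*(M(19, -157) - 11112) = (-19196 + (4 - 1*(-208)))*(-7 - 11112) = (-19196 + (4 + 208))*(-11119) = (-19196 + 212)*(-11119) = -18984*(-11119) = 211083096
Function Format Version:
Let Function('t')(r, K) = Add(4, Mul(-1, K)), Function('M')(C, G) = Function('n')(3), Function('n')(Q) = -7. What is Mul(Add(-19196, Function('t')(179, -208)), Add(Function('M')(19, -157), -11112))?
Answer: 211083096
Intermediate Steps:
Function('M')(C, G) = -7
Mul(Add(-19196, Function('t')(179, -208)), Add(Function('M')(19, -157), -11112)) = Mul(Add(-19196, Add(4, Mul(-1, -208))), Add(-7, -11112)) = Mul(Add(-19196, Add(4, 208)), -11119) = Mul(Add(-19196, 212), -11119) = Mul(-18984, -11119) = 211083096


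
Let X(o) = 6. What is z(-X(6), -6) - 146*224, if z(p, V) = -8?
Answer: -32712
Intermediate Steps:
z(-X(6), -6) - 146*224 = -8 - 146*224 = -8 - 32704 = -32712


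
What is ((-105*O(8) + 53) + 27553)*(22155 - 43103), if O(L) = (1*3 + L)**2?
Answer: -312146148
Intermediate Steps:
O(L) = (3 + L)**2
((-105*O(8) + 53) + 27553)*(22155 - 43103) = ((-105*(3 + 8)**2 + 53) + 27553)*(22155 - 43103) = ((-105*11**2 + 53) + 27553)*(-20948) = ((-105*121 + 53) + 27553)*(-20948) = ((-12705 + 53) + 27553)*(-20948) = (-12652 + 27553)*(-20948) = 14901*(-20948) = -312146148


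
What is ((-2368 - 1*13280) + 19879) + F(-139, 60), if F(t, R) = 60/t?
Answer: 588049/139 ≈ 4230.6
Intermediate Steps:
((-2368 - 1*13280) + 19879) + F(-139, 60) = ((-2368 - 1*13280) + 19879) + 60/(-139) = ((-2368 - 13280) + 19879) + 60*(-1/139) = (-15648 + 19879) - 60/139 = 4231 - 60/139 = 588049/139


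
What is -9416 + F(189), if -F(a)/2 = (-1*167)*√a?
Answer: -9416 + 1002*√21 ≈ -4824.3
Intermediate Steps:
F(a) = 334*√a (F(a) = -2*(-1*167)*√a = -(-334)*√a = 334*√a)
-9416 + F(189) = -9416 + 334*√189 = -9416 + 334*(3*√21) = -9416 + 1002*√21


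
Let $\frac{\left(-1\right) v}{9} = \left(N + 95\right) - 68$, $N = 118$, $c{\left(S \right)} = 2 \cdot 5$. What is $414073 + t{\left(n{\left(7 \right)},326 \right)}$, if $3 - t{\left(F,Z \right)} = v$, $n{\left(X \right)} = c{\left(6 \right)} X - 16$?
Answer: $415381$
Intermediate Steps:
$c{\left(S \right)} = 10$
$n{\left(X \right)} = -16 + 10 X$ ($n{\left(X \right)} = 10 X - 16 = -16 + 10 X$)
$v = -1305$ ($v = - 9 \left(\left(118 + 95\right) - 68\right) = - 9 \left(213 - 68\right) = \left(-9\right) 145 = -1305$)
$t{\left(F,Z \right)} = 1308$ ($t{\left(F,Z \right)} = 3 - -1305 = 3 + 1305 = 1308$)
$414073 + t{\left(n{\left(7 \right)},326 \right)} = 414073 + 1308 = 415381$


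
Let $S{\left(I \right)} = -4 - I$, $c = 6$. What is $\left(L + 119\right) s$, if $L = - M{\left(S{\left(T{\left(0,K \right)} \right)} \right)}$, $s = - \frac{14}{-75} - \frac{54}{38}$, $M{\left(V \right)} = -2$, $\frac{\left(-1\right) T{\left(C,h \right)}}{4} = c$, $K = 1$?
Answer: $- \frac{212839}{1425} \approx -149.36$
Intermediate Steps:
$T{\left(C,h \right)} = -24$ ($T{\left(C,h \right)} = \left(-4\right) 6 = -24$)
$s = - \frac{1759}{1425}$ ($s = \left(-14\right) \left(- \frac{1}{75}\right) - \frac{27}{19} = \frac{14}{75} - \frac{27}{19} = - \frac{1759}{1425} \approx -1.2344$)
$L = 2$ ($L = \left(-1\right) \left(-2\right) = 2$)
$\left(L + 119\right) s = \left(2 + 119\right) \left(- \frac{1759}{1425}\right) = 121 \left(- \frac{1759}{1425}\right) = - \frac{212839}{1425}$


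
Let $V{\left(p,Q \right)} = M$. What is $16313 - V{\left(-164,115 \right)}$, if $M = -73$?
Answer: $16386$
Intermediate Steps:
$V{\left(p,Q \right)} = -73$
$16313 - V{\left(-164,115 \right)} = 16313 - -73 = 16313 + 73 = 16386$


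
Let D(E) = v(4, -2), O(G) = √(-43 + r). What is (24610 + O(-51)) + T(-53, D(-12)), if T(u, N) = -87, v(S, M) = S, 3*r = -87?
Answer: 24523 + 6*I*√2 ≈ 24523.0 + 8.4853*I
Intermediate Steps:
r = -29 (r = (⅓)*(-87) = -29)
O(G) = 6*I*√2 (O(G) = √(-43 - 29) = √(-72) = 6*I*√2)
D(E) = 4
(24610 + O(-51)) + T(-53, D(-12)) = (24610 + 6*I*√2) - 87 = 24523 + 6*I*√2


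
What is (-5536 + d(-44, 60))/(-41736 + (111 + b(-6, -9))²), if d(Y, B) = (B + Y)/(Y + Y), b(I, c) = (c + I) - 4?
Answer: 30449/182996 ≈ 0.16639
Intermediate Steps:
b(I, c) = -4 + I + c (b(I, c) = (I + c) - 4 = -4 + I + c)
d(Y, B) = (B + Y)/(2*Y) (d(Y, B) = (B + Y)/((2*Y)) = (B + Y)*(1/(2*Y)) = (B + Y)/(2*Y))
(-5536 + d(-44, 60))/(-41736 + (111 + b(-6, -9))²) = (-5536 + (½)*(60 - 44)/(-44))/(-41736 + (111 + (-4 - 6 - 9))²) = (-5536 + (½)*(-1/44)*16)/(-41736 + (111 - 19)²) = (-5536 - 2/11)/(-41736 + 92²) = -60898/(11*(-41736 + 8464)) = -60898/11/(-33272) = -60898/11*(-1/33272) = 30449/182996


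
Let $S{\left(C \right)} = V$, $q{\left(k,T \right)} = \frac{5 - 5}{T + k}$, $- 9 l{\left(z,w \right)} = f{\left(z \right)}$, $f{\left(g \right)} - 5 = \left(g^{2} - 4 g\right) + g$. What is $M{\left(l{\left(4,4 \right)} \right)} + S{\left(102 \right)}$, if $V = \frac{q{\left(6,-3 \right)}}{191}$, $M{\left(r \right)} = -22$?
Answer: $-22$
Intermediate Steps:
$f{\left(g \right)} = 5 + g^{2} - 3 g$ ($f{\left(g \right)} = 5 + \left(\left(g^{2} - 4 g\right) + g\right) = 5 + \left(g^{2} - 3 g\right) = 5 + g^{2} - 3 g$)
$l{\left(z,w \right)} = - \frac{5}{9} - \frac{z^{2}}{9} + \frac{z}{3}$ ($l{\left(z,w \right)} = - \frac{5 + z^{2} - 3 z}{9} = - \frac{5}{9} - \frac{z^{2}}{9} + \frac{z}{3}$)
$q{\left(k,T \right)} = 0$ ($q{\left(k,T \right)} = \frac{0}{T + k} = 0$)
$V = 0$ ($V = \frac{0}{191} = 0 \cdot \frac{1}{191} = 0$)
$S{\left(C \right)} = 0$
$M{\left(l{\left(4,4 \right)} \right)} + S{\left(102 \right)} = -22 + 0 = -22$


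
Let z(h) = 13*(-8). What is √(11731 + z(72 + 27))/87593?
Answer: √11627/87593 ≈ 0.0012310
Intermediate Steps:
z(h) = -104
√(11731 + z(72 + 27))/87593 = √(11731 - 104)/87593 = √11627*(1/87593) = √11627/87593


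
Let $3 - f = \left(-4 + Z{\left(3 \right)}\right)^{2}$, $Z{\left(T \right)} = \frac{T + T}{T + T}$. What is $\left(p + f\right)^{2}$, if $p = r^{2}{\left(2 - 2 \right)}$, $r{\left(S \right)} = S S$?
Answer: $36$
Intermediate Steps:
$Z{\left(T \right)} = 1$ ($Z{\left(T \right)} = \frac{2 T}{2 T} = 2 T \frac{1}{2 T} = 1$)
$r{\left(S \right)} = S^{2}$
$p = 0$ ($p = \left(\left(2 - 2\right)^{2}\right)^{2} = \left(0^{2}\right)^{2} = 0^{2} = 0$)
$f = -6$ ($f = 3 - \left(-4 + 1\right)^{2} = 3 - \left(-3\right)^{2} = 3 - 9 = -6$)
$\left(p + f\right)^{2} = \left(0 - 6\right)^{2} = \left(-6\right)^{2} = 36$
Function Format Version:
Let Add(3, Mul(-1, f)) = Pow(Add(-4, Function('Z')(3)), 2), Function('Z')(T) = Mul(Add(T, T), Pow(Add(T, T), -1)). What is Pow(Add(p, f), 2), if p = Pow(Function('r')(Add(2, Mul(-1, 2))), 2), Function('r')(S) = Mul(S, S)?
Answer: 36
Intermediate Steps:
Function('Z')(T) = 1 (Function('Z')(T) = Mul(Mul(2, T), Pow(Mul(2, T), -1)) = Mul(Mul(2, T), Mul(Rational(1, 2), Pow(T, -1))) = 1)
Function('r')(S) = Pow(S, 2)
p = 0 (p = Pow(Pow(Add(2, Mul(-1, 2)), 2), 2) = Pow(Pow(Add(2, -2), 2), 2) = Pow(Pow(0, 2), 2) = Pow(0, 2) = 0)
f = -6 (f = Add(3, Mul(-1, Pow(Add(-4, 1), 2))) = Add(3, Mul(-1, Pow(-3, 2))) = Add(3, Mul(-1, 9)) = Add(3, -9) = -6)
Pow(Add(p, f), 2) = Pow(Add(0, -6), 2) = Pow(-6, 2) = 36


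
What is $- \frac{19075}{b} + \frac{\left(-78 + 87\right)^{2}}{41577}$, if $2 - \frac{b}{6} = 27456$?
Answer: $\frac{38401139}{326129988} \approx 0.11775$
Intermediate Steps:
$b = -164724$ ($b = 12 - 164736 = -164724$)
$- \frac{19075}{b} + \frac{\left(-78 + 87\right)^{2}}{41577} = - \frac{19075}{-164724} + \frac{\left(-78 + 87\right)^{2}}{41577} = \left(-19075\right) \left(- \frac{1}{164724}\right) + 9^{2} \cdot \frac{1}{41577} = \frac{2725}{23532} + 81 \cdot \frac{1}{41577} = \frac{2725}{23532} + \frac{27}{13859} = \frac{38401139}{326129988}$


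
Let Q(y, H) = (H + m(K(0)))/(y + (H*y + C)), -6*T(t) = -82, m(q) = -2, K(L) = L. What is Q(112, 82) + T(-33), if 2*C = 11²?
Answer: 767713/56139 ≈ 13.675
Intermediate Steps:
C = 121/2 (C = (½)*11² = (½)*121 = 121/2 ≈ 60.500)
T(t) = 41/3 (T(t) = -⅙*(-82) = 41/3)
Q(y, H) = (-2 + H)/(121/2 + y + H*y) (Q(y, H) = (H - 2)/(y + (H*y + 121/2)) = (-2 + H)/(y + (121/2 + H*y)) = (-2 + H)/(121/2 + y + H*y))
Q(112, 82) + T(-33) = 2*(-2 + 82)/(121 + 2*112 + 2*82*112) + 41/3 = 2*80/(121 + 224 + 18368) + 41/3 = 2*80/18713 + 41/3 = 2*(1/18713)*80 + 41/3 = 160/18713 + 41/3 = 767713/56139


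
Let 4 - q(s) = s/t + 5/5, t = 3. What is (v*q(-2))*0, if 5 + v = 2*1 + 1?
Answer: 0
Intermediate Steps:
q(s) = 3 - s/3 (q(s) = 4 - (s/3 + 5/5) = 4 - (s*(⅓) + 5*(⅕)) = 4 - (s/3 + 1) = 4 - (1 + s/3) = 4 + (-1 - s/3) = 3 - s/3)
v = -2 (v = -5 + (2*1 + 1) = -5 + (2 + 1) = -5 + 3 = -2)
(v*q(-2))*0 = -2*(3 - ⅓*(-2))*0 = -2*(3 + ⅔)*0 = -2*11/3*0 = -22/3*0 = 0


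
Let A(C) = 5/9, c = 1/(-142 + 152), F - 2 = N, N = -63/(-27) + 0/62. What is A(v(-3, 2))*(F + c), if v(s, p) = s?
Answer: 133/54 ≈ 2.4630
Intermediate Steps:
N = 7/3 (N = -63*(-1/27) + 0*(1/62) = 7/3 + 0 = 7/3 ≈ 2.3333)
F = 13/3 (F = 2 + 7/3 = 13/3 ≈ 4.3333)
c = 1/10 ≈ 0.10000
A(C) = 5/9 (A(C) = 5*(1/9) = 5/9)
A(v(-3, 2))*(F + c) = 5*(13/3 + 1/10)/9 = (5/9)*(133/30) = 133/54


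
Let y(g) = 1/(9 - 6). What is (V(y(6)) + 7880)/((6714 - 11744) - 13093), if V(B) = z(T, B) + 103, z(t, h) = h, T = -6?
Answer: -23950/54369 ≈ -0.44051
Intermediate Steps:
y(g) = ⅓ (y(g) = 1/3 = ⅓)
V(B) = 103 + B (V(B) = B + 103 = 103 + B)
(V(y(6)) + 7880)/((6714 - 11744) - 13093) = ((103 + ⅓) + 7880)/((6714 - 11744) - 13093) = (310/3 + 7880)/(-5030 - 13093) = (23950/3)/(-18123) = (23950/3)*(-1/18123) = -23950/54369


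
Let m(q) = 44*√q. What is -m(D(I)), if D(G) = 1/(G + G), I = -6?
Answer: -22*I*√3/3 ≈ -12.702*I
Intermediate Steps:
D(G) = 1/(2*G)
-m(D(I)) = -44*√((½)/(-6)) = -44*√((½)*(-⅙)) = -44*√(-1/12) = -44*I*√3/6 = -22*I*√3/3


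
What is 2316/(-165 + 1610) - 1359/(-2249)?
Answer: 7172439/3249805 ≈ 2.2070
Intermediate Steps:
2316/(-165 + 1610) - 1359/(-2249) = 2316/1445 - 1359*(-1/2249) = 2316*(1/1445) + 1359/2249 = 2316/1445 + 1359/2249 = 7172439/3249805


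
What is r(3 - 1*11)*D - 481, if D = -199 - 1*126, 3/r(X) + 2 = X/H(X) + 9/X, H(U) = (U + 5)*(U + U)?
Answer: -14599/79 ≈ -184.80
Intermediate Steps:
H(U) = 2*U*(5 + U) (H(U) = (5 + U)*(2*U) = 2*U*(5 + U))
r(X) = 3/(-2 + 1/(2*(5 + X)) + 9/X) (r(X) = 3/(-2 + (X/((2*X*(5 + X))) + 9/X)) = 3/(-2 + (X*(1/(2*X*(5 + X))) + 9/X)) = 3/(-2 + (1/(2*(5 + X)) + 9/X)) = 3/(-2 + 1/(2*(5 + X)) + 9/X))
D = -325 (D = -199 - 126 = -325)
r(3 - 1*11)*D - 481 = (6*(3 - 1*11)*(-5 - (3 - 1*11))/(-90 + (3 - 1*11) + 4*(3 - 1*11)²))*(-325) - 481 = (6*(3 - 11)*(-5 - (3 - 11))/(-90 + (3 - 11) + 4*(3 - 11)²))*(-325) - 481 = (6*(-8)*(-5 - 1*(-8))/(-90 - 8 + 4*(-8)²))*(-325) - 481 = (6*(-8)*(-5 + 8)/(-90 - 8 + 4*64))*(-325) - 481 = (6*(-8)*3/(-90 - 8 + 256))*(-325) - 481 = (6*(-8)*3/158)*(-325) - 481 = (6*(-8)*(1/158)*3)*(-325) - 481 = -72/79*(-325) - 481 = 23400/79 - 481 = -14599/79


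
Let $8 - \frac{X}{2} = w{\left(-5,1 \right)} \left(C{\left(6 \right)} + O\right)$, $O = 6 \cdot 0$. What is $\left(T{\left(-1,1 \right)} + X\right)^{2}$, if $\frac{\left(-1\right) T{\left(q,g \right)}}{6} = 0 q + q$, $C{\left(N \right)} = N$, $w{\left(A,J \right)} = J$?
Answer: $100$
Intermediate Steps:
$O = 0$
$T{\left(q,g \right)} = - 6 q$ ($T{\left(q,g \right)} = - 6 \left(0 q + q\right) = - 6 \left(0 + q\right) = - 6 q$)
$X = 4$ ($X = 16 - 2 \cdot 1 \left(6 + 0\right) = 16 - 2 \cdot 1 \cdot 6 = 16 - 12 = 4$)
$\left(T{\left(-1,1 \right)} + X\right)^{2} = \left(\left(-6\right) \left(-1\right) + 4\right)^{2} = \left(6 + 4\right)^{2} = 10^{2} = 100$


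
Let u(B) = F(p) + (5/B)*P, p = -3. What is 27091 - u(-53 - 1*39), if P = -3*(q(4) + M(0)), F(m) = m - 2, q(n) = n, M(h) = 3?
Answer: 2492727/92 ≈ 27095.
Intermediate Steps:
F(m) = -2 + m
P = -21 (P = -3*(4 + 3) = -3*7 = -21)
u(B) = -5 - 105/B (u(B) = (-2 - 3) + (5/B)*(-21) = -5 - 105/B)
27091 - u(-53 - 1*39) = 27091 - (-5 - 105/(-53 - 1*39)) = 27091 - (-5 - 105/(-53 - 39)) = 27091 - (-5 - 105/(-92)) = 27091 - (-5 - 105*(-1/92)) = 27091 - (-5 + 105/92) = 27091 - 1*(-355/92) = 27091 + 355/92 = 2492727/92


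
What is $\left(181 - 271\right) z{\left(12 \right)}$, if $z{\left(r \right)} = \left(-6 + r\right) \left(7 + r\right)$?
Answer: $-10260$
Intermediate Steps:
$\left(181 - 271\right) z{\left(12 \right)} = \left(181 - 271\right) \left(-42 + 12 + 12^{2}\right) = \left(181 - 271\right) \left(-42 + 12 + 144\right) = \left(-90\right) 114 = -10260$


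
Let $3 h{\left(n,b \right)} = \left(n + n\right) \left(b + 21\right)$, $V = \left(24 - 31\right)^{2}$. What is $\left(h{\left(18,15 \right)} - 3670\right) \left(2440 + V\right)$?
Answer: $-8059382$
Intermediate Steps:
$V = 49$ ($V = \left(-7\right)^{2} = 49$)
$h{\left(n,b \right)} = \frac{2 n \left(21 + b\right)}{3}$ ($h{\left(n,b \right)} = \frac{\left(n + n\right) \left(b + 21\right)}{3} = \frac{2 n \left(21 + b\right)}{3}$)
$\left(h{\left(18,15 \right)} - 3670\right) \left(2440 + V\right) = \left(\frac{2}{3} \cdot 18 \left(21 + 15\right) - 3670\right) \left(2440 + 49\right) = \left(\frac{2}{3} \cdot 18 \cdot 36 - 3670\right) 2489 = \left(432 - 3670\right) 2489 = \left(-3238\right) 2489 = -8059382$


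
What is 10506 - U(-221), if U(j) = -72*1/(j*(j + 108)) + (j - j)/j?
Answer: 262366410/24973 ≈ 10506.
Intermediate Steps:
U(j) = -72/(j*(108 + j)) (U(j) = -72*1/(j*(108 + j)) + 0/j = -72/(j*(108 + j)) + 0 = -72/(j*(108 + j)))
10506 - U(-221) = 10506 - (-72)/((-221)*(108 - 221)) = 10506 - (-72)*(-1)/(221*(-113)) = 10506 - (-72)*(-1)*(-1)/(221*113) = 10506 - 1*(-72/24973) = 10506 + 72/24973 = 262366410/24973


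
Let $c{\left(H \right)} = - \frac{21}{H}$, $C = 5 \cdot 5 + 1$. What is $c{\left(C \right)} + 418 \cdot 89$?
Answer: $\frac{967231}{26} \approx 37201.0$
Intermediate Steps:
$C = 26$ ($C = 25 + 1 = 26$)
$c{\left(C \right)} + 418 \cdot 89 = - \frac{21}{26} + 418 \cdot 89 = \left(-21\right) \frac{1}{26} + 37202 = - \frac{21}{26} + 37202 = \frac{967231}{26}$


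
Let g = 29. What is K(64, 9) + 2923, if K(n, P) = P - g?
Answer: 2903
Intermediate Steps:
K(n, P) = -29 + P (K(n, P) = P - 1*29 = P - 29 = -29 + P)
K(64, 9) + 2923 = (-29 + 9) + 2923 = -20 + 2923 = 2903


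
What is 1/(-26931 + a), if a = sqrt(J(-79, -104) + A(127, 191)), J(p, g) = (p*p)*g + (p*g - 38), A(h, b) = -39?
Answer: -26931/725919686 - 5*I*sqrt(25637)/725919686 ≈ -3.7099e-5 - 1.1028e-6*I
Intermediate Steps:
J(p, g) = -38 + g*p + g*p**2 (J(p, g) = p**2*g + (g*p - 38) = g*p**2 + (-38 + g*p) = -38 + g*p + g*p**2)
a = 5*I*sqrt(25637) (a = sqrt((-38 - 104*(-79) - 104*(-79)**2) - 39) = sqrt((-38 + 8216 - 104*6241) - 39) = sqrt((-38 + 8216 - 649064) - 39) = sqrt(-640886 - 39) = sqrt(-640925) = 5*I*sqrt(25637) ≈ 800.58*I)
1/(-26931 + a) = 1/(-26931 + 5*I*sqrt(25637))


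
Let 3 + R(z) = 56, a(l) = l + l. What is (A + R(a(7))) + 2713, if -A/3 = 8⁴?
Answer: -9522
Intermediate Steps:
a(l) = 2*l
R(z) = 53 (R(z) = -3 + 56 = 53)
A = -12288 (A = -3*8⁴ = -3*4096 = -12288)
(A + R(a(7))) + 2713 = (-12288 + 53) + 2713 = -12235 + 2713 = -9522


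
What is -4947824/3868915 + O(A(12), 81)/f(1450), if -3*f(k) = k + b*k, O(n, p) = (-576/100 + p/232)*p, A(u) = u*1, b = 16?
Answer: -135577156906973/110627755510000 ≈ -1.2255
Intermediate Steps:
A(u) = u
O(n, p) = p*(-144/25 + p/232) (O(n, p) = (-576*1/100 + p*(1/232))*p = (-144/25 + p/232)*p = p*(-144/25 + p/232))
f(k) = -17*k/3 (f(k) = -(k + 16*k)/3 = -17*k/3)
-4947824/3868915 + O(A(12), 81)/f(1450) = -4947824/3868915 + ((1/5800)*81*(-33408 + 25*81))/((-17/3*1450)) = -4947824*1/3868915 + ((1/5800)*81*(-33408 + 2025))/(-24650/3) = -4947824/3868915 + ((1/5800)*81*(-31383))*(-3/24650) = -4947824/3868915 - 2542023/5800*(-3/24650) = -4947824/3868915 + 7626069/142970000 = -135577156906973/110627755510000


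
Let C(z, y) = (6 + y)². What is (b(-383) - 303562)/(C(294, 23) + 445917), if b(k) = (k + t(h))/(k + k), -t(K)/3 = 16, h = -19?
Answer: -232528061/342216628 ≈ -0.67948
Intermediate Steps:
t(K) = -48 (t(K) = -3*16 = -48)
b(k) = (-48 + k)/(2*k) (b(k) = (k - 48)/(k + k) = (-48 + k)/((2*k)) = (-48 + k)*(1/(2*k)) = (-48 + k)/(2*k))
(b(-383) - 303562)/(C(294, 23) + 445917) = ((½)*(-48 - 383)/(-383) - 303562)/((6 + 23)² + 445917) = ((½)*(-1/383)*(-431) - 303562)/(29² + 445917) = (431/766 - 303562)/(841 + 445917) = -232528061/766/446758 = -232528061/766*1/446758 = -232528061/342216628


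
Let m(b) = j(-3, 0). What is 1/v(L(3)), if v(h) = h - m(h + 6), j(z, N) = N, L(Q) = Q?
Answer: 1/3 ≈ 0.33333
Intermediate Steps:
m(b) = 0
v(h) = h (v(h) = h - 1*0 = h + 0 = h)
1/v(L(3)) = 1/3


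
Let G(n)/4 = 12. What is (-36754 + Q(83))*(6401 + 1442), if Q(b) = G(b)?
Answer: -287885158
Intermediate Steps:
G(n) = 48 (G(n) = 4*12 = 48)
Q(b) = 48
(-36754 + Q(83))*(6401 + 1442) = (-36754 + 48)*(6401 + 1442) = -36706*7843 = -287885158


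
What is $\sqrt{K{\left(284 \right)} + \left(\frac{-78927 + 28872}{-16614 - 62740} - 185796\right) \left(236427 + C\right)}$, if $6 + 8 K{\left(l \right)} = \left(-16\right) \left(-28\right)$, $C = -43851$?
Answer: $\frac{i \sqrt{225307004059023237307}}{79354} \approx 1.8916 \cdot 10^{5} i$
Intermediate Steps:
$K{\left(l \right)} = \frac{221}{4}$ ($K{\left(l \right)} = - \frac{3}{4} + \frac{\left(-16\right) \left(-28\right)}{8} = - \frac{3}{4} + \frac{1}{8} \cdot 448 = - \frac{3}{4} + 56 = \frac{221}{4}$)
$\sqrt{K{\left(284 \right)} + \left(\frac{-78927 + 28872}{-16614 - 62740} - 185796\right) \left(236427 + C\right)} = \sqrt{\frac{221}{4} + \left(\frac{-78927 + 28872}{-16614 - 62740} - 185796\right) \left(236427 - 43851\right)} = \sqrt{\frac{221}{4} + \left(- \frac{50055}{-79354} - 185796\right) 192576} = \sqrt{\frac{221}{4} + \left(\left(-50055\right) \left(- \frac{1}{79354}\right) - 185796\right) 192576} = \sqrt{\frac{221}{4} + \left(\frac{50055}{79354} - 185796\right) 192576} = \sqrt{\frac{221}{4} - \frac{1419632308433952}{39677}} = \sqrt{- \frac{5678529224967191}{158708}} = \frac{i \sqrt{225307004059023237307}}{79354}$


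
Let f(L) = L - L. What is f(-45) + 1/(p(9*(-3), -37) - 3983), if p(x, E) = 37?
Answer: -1/3946 ≈ -0.00025342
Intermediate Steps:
f(L) = 0
f(-45) + 1/(p(9*(-3), -37) - 3983) = 0 + 1/(37 - 3983) = 0 + 1/(-3946) = 0 - 1/3946 = -1/3946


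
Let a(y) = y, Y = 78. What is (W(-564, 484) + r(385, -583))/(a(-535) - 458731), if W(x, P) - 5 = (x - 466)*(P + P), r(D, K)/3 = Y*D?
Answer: 906945/459266 ≈ 1.9748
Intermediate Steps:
r(D, K) = 234*D (r(D, K) = 3*(78*D) = 234*D)
W(x, P) = 5 + 2*P*(-466 + x) (W(x, P) = 5 + (x - 466)*(P + P) = 5 + (-466 + x)*(2*P) = 5 + 2*P*(-466 + x))
(W(-564, 484) + r(385, -583))/(a(-535) - 458731) = ((5 - 932*484 + 2*484*(-564)) + 234*385)/(-535 - 458731) = ((5 - 451088 - 545952) + 90090)/(-459266) = (-997035 + 90090)*(-1/459266) = -906945*(-1/459266) = 906945/459266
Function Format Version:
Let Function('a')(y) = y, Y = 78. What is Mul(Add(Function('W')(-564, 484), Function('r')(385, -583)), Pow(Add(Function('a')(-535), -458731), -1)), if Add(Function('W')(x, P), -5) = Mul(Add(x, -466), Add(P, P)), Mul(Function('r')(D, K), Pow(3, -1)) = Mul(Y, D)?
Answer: Rational(906945, 459266) ≈ 1.9748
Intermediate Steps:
Function('r')(D, K) = Mul(234, D) (Function('r')(D, K) = Mul(3, Mul(78, D)) = Mul(234, D))
Function('W')(x, P) = Add(5, Mul(2, P, Add(-466, x))) (Function('W')(x, P) = Add(5, Mul(Add(x, -466), Add(P, P))) = Add(5, Mul(Add(-466, x), Mul(2, P))) = Add(5, Mul(2, P, Add(-466, x))))
Mul(Add(Function('W')(-564, 484), Function('r')(385, -583)), Pow(Add(Function('a')(-535), -458731), -1)) = Mul(Add(Add(5, Mul(-932, 484), Mul(2, 484, -564)), Mul(234, 385)), Pow(Add(-535, -458731), -1)) = Mul(Add(Add(5, -451088, -545952), 90090), Pow(-459266, -1)) = Mul(Add(-997035, 90090), Rational(-1, 459266)) = Mul(-906945, Rational(-1, 459266)) = Rational(906945, 459266)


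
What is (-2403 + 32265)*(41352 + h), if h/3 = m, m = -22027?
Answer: -738457398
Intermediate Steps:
h = -66081 (h = 3*(-22027) = -66081)
(-2403 + 32265)*(41352 + h) = (-2403 + 32265)*(41352 - 66081) = 29862*(-24729) = -738457398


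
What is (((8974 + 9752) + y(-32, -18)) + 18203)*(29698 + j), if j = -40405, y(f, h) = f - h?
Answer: -395248905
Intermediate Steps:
(((8974 + 9752) + y(-32, -18)) + 18203)*(29698 + j) = (((8974 + 9752) + (-32 - 1*(-18))) + 18203)*(29698 - 40405) = ((18726 + (-32 + 18)) + 18203)*(-10707) = ((18726 - 14) + 18203)*(-10707) = (18712 + 18203)*(-10707) = 36915*(-10707) = -395248905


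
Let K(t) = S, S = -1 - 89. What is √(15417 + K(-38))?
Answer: 3*√1703 ≈ 123.80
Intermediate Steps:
S = -90
K(t) = -90
√(15417 + K(-38)) = √(15417 - 90) = √15327 = 3*√1703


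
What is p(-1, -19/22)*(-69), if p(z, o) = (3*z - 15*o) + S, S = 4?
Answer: -21183/22 ≈ -962.86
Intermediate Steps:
p(z, o) = 4 - 15*o + 3*z (p(z, o) = (3*z - 15*o) + 4 = (-15*o + 3*z) + 4 = 4 - 15*o + 3*z)
p(-1, -19/22)*(-69) = (4 - (-285)/22 + 3*(-1))*(-69) = (4 - (-285)/22 - 3)*(-69) = (4 - 15*(-19/22) - 3)*(-69) = (4 + 285/22 - 3)*(-69) = (307/22)*(-69) = -21183/22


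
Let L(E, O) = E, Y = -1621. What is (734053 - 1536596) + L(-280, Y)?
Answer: -802823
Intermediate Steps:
(734053 - 1536596) + L(-280, Y) = (734053 - 1536596) - 280 = -802543 - 280 = -802823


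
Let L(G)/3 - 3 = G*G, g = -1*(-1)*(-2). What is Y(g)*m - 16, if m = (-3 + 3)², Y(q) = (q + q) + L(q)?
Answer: -16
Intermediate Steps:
g = -2 (g = 1*(-2) = -2)
L(G) = 9 + 3*G² (L(G) = 9 + 3*(G*G) = 9 + 3*G²)
Y(q) = 9 + 2*q + 3*q² (Y(q) = (q + q) + (9 + 3*q²) = 2*q + (9 + 3*q²) = 9 + 2*q + 3*q²)
m = 0 (m = 0² = 0)
Y(g)*m - 16 = (9 + 2*(-2) + 3*(-2)²)*0 - 16 = (9 - 4 + 3*4)*0 - 16 = (9 - 4 + 12)*0 - 16 = 17*0 - 16 = 0 - 16 = -16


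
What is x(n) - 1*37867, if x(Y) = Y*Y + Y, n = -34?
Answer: -36745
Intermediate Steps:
x(Y) = Y + Y² (x(Y) = Y² + Y = Y + Y²)
x(n) - 1*37867 = -34*(1 - 34) - 1*37867 = -34*(-33) - 37867 = 1122 - 37867 = -36745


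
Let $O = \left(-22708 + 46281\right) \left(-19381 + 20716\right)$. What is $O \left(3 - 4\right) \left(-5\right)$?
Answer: $157349775$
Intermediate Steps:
$O = 31469955$ ($O = 23573 \cdot 1335 = 31469955$)
$O \left(3 - 4\right) \left(-5\right) = 31469955 \left(3 - 4\right) \left(-5\right) = 31469955 \left(\left(-1\right) \left(-5\right)\right) = 31469955 \cdot 5 = 157349775$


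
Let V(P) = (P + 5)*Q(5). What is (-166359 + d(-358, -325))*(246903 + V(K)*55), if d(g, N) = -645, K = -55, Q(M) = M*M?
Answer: -29752263612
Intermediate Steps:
Q(M) = M**2
V(P) = 125 + 25*P (V(P) = (P + 5)*5**2 = (5 + P)*25 = 125 + 25*P)
(-166359 + d(-358, -325))*(246903 + V(K)*55) = (-166359 - 645)*(246903 + (125 + 25*(-55))*55) = -167004*(246903 + (125 - 1375)*55) = -167004*(246903 - 1250*55) = -167004*(246903 - 68750) = -167004*178153 = -29752263612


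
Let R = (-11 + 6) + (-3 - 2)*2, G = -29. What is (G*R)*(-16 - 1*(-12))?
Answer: -1740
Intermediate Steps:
R = -15 (R = -5 - 5*2 = -5 - 10 = -15)
(G*R)*(-16 - 1*(-12)) = (-29*(-15))*(-16 - 1*(-12)) = 435*(-16 + 12) = 435*(-4) = -1740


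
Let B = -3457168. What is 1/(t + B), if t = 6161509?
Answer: 1/2704341 ≈ 3.6978e-7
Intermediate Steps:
1/(t + B) = 1/(6161509 - 3457168) = 1/2704341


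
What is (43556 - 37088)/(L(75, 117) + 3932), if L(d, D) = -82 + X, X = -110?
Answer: 147/85 ≈ 1.7294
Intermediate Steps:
L(d, D) = -192 (L(d, D) = -82 - 110 = -192)
(43556 - 37088)/(L(75, 117) + 3932) = (43556 - 37088)/(-192 + 3932) = 6468/3740 = 6468*(1/3740) = 147/85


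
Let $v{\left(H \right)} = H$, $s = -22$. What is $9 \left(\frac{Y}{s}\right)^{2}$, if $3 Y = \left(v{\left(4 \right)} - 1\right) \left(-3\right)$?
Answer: $\frac{81}{484} \approx 0.16736$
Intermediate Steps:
$Y = -3$ ($Y = \frac{\left(4 - 1\right) \left(-3\right)}{3} = \frac{3 \left(-3\right)}{3} = \frac{1}{3} \left(-9\right) = -3$)
$9 \left(\frac{Y}{s}\right)^{2} = 9 \left(- \frac{3}{-22}\right)^{2} = 9 \left(\left(-3\right) \left(- \frac{1}{22}\right)\right)^{2} = 9 \left(\frac{3}{22}\right)^{2} = 9 \cdot \frac{9}{484} = \frac{81}{484}$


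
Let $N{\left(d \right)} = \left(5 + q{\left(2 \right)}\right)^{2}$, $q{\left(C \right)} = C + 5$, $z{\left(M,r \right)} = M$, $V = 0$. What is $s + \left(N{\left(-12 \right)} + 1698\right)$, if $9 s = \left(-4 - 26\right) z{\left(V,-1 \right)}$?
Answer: $1842$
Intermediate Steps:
$q{\left(C \right)} = 5 + C$
$s = 0$ ($s = \frac{\left(-4 - 26\right) 0}{9} = \frac{\left(-30\right) 0}{9} = \frac{1}{9} \cdot 0 = 0$)
$N{\left(d \right)} = 144$ ($N{\left(d \right)} = \left(5 + \left(5 + 2\right)\right)^{2} = \left(5 + 7\right)^{2} = 12^{2} = 144$)
$s + \left(N{\left(-12 \right)} + 1698\right) = 0 + \left(144 + 1698\right) = 0 + 1842 = 1842$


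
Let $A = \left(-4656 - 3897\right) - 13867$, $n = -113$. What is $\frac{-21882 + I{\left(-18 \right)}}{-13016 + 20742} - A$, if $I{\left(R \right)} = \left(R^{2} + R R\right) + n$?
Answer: $\frac{173195573}{7726} \approx 22417.0$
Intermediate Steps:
$I{\left(R \right)} = -113 + 2 R^{2}$ ($I{\left(R \right)} = \left(R^{2} + R R\right) - 113 = \left(R^{2} + R^{2}\right) - 113 = 2 R^{2} - 113 = -113 + 2 R^{2}$)
$A = -22420$ ($A = -8553 - 13867 = -22420$)
$\frac{-21882 + I{\left(-18 \right)}}{-13016 + 20742} - A = \frac{-21882 - \left(113 - 2 \left(-18\right)^{2}\right)}{-13016 + 20742} - -22420 = \frac{-21882 + \left(-113 + 2 \cdot 324\right)}{7726} + 22420 = \left(-21882 + \left(-113 + 648\right)\right) \frac{1}{7726} + 22420 = \left(-21882 + 535\right) \frac{1}{7726} + 22420 = \left(-21347\right) \frac{1}{7726} + 22420 = - \frac{21347}{7726} + 22420 = \frac{173195573}{7726}$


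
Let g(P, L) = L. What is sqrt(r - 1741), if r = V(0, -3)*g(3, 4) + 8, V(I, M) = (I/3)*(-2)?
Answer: I*sqrt(1733) ≈ 41.629*I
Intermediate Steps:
V(I, M) = -2*I/3 (V(I, M) = (I*(1/3))*(-2) = (I/3)*(-2) = -2*I/3)
r = 8 (r = -2/3*0*4 + 8 = 0*4 + 8 = 0 + 8 = 8)
sqrt(r - 1741) = sqrt(8 - 1741) = sqrt(-1733) = I*sqrt(1733)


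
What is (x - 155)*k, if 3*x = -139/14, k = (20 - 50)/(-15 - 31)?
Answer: -33245/322 ≈ -103.25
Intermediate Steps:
k = 15/23 (k = -30/(-46) = -30*(-1/46) = 15/23 ≈ 0.65217)
x = -139/42 (x = (-139/14)/3 = (-139*1/14)/3 = (⅓)*(-139/14) = -139/42 ≈ -3.3095)
(x - 155)*k = (-139/42 - 155)*(15/23) = -6649/42*15/23 = -33245/322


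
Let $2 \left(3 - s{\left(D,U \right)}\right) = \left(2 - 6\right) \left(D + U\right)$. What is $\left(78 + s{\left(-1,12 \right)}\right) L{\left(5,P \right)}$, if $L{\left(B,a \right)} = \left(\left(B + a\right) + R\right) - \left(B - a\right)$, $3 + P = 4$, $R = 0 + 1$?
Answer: $309$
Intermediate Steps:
$s{\left(D,U \right)} = 3 + 2 D + 2 U$ ($s{\left(D,U \right)} = 3 - \frac{\left(2 - 6\right) \left(D + U\right)}{2} = 3 - \frac{\left(-4\right) \left(D + U\right)}{2} = 3 - \frac{- 4 D - 4 U}{2} = 3 + \left(2 D + 2 U\right) = 3 + 2 D + 2 U$)
$R = 1$
$P = 1$ ($P = -3 + 4 = 1$)
$L{\left(B,a \right)} = 1 + 2 a$ ($L{\left(B,a \right)} = \left(\left(B + a\right) + 1\right) - \left(B - a\right) = \left(1 + B + a\right) - \left(B - a\right) = 1 + 2 a$)
$\left(78 + s{\left(-1,12 \right)}\right) L{\left(5,P \right)} = \left(78 + \left(3 + 2 \left(-1\right) + 2 \cdot 12\right)\right) \left(1 + 2 \cdot 1\right) = \left(78 + \left(3 - 2 + 24\right)\right) \left(1 + 2\right) = \left(78 + 25\right) 3 = 103 \cdot 3 = 309$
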